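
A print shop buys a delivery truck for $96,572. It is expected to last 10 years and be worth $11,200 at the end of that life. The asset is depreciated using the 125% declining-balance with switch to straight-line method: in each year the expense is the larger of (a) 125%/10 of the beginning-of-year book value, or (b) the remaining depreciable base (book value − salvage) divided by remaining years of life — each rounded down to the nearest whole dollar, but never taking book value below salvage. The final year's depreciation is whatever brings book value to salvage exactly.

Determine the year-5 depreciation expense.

Depreciable base = $96,572 − $11,200 = $85,372.
Year 1: DB = ⌊$96,572 × 125%/10⌋ = $12,071; SL = ⌊$85,372/10⌋ = $8,537 → take DB $12,071. Book value $84,501.
Year 2: DB = ⌊$84,501 × 125%/10⌋ = $10,562; SL = ⌊$73,301/9⌋ = $8,144 → take DB $10,562. Book value $73,939.
Year 3: DB = ⌊$73,939 × 125%/10⌋ = $9,242; SL = ⌊$62,739/8⌋ = $7,842 → take DB $9,242. Book value $64,697.
Year 4: DB = ⌊$64,697 × 125%/10⌋ = $8,087; SL = ⌊$53,497/7⌋ = $7,642 → take DB $8,087. Book value $56,610.
Year 5: DB = ⌊$56,610 × 125%/10⌋ = $7,076; SL = ⌊$45,410/6⌋ = $7,568 → take SL $7,568. Book value $49,042.

$7,568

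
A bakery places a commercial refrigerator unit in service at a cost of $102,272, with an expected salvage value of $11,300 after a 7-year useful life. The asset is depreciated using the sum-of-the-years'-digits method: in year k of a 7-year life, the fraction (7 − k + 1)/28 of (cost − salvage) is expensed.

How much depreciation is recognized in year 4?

Depreciable base = $102,272 − $11,300 = $90,972.
Sum of the years' digits = 7+6+5+4+3+2+1 = 28.
Year 1: $90,972 × 7/28 = $22,743. Book value $79,529.
Year 2: $90,972 × 6/28 = $19,494. Book value $60,035.
Year 3: $90,972 × 5/28 = $16,245. Book value $43,790.
Year 4: $90,972 × 4/28 = $12,996. Book value $30,794.

$12,996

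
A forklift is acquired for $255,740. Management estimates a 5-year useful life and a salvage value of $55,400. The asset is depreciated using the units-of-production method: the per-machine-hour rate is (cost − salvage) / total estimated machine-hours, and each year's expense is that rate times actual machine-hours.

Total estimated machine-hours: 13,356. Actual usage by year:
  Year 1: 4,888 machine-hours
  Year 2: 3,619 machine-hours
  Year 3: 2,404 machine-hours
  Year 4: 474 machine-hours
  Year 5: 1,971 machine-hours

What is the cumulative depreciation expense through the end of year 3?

Depreciable base = $255,740 − $55,400 = $200,340.
Rate = $200,340 / 13,356 machine-hours = $15 per machine-hour.
Year 1: 4,888 × $15 = $73,320. Book value $182,420.
Year 2: 3,619 × $15 = $54,285. Book value $128,135.
Year 3: 2,404 × $15 = $36,060. Book value $92,075.
Accumulated through year 3 = $255,740 − $92,075 = $163,665.

$163,665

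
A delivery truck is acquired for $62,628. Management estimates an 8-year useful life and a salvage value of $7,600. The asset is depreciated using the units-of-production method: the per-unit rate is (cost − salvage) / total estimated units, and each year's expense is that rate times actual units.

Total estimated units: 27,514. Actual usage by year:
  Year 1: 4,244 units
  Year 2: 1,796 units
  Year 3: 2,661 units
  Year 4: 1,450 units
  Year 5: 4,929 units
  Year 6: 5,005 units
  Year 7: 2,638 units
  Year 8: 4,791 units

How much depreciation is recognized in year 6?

Depreciable base = $62,628 − $7,600 = $55,028.
Rate = $55,028 / 27,514 units = $2 per unit.
Year 1: 4,244 × $2 = $8,488. Book value $54,140.
Year 2: 1,796 × $2 = $3,592. Book value $50,548.
Year 3: 2,661 × $2 = $5,322. Book value $45,226.
Year 4: 1,450 × $2 = $2,900. Book value $42,326.
Year 5: 4,929 × $2 = $9,858. Book value $32,468.
Year 6: 5,005 × $2 = $10,010. Book value $22,458.

$10,010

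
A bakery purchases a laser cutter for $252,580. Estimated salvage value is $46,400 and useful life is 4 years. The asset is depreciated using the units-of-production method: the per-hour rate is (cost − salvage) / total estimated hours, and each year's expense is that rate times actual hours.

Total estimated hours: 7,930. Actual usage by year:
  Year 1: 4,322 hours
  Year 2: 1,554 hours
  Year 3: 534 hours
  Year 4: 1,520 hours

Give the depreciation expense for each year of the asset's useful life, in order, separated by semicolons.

Depreciable base = $252,580 − $46,400 = $206,180.
Rate = $206,180 / 7,930 hours = $26 per hour.
Year 1: 4,322 × $26 = $112,372. Book value $140,208.
Year 2: 1,554 × $26 = $40,404. Book value $99,804.
Year 3: 534 × $26 = $13,884. Book value $85,920.
Year 4: 1,520 × $26 = $39,520. Book value $46,400.

$112,372; $40,404; $13,884; $39,520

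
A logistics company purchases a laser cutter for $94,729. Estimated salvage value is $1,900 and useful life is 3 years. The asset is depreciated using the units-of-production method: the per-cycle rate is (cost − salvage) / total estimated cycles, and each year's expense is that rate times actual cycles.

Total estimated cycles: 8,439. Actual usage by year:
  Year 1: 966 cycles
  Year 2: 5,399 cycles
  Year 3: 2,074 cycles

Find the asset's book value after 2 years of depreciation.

Depreciable base = $94,729 − $1,900 = $92,829.
Rate = $92,829 / 8,439 cycles = $11 per cycle.
Year 1: 966 × $11 = $10,626. Book value $84,103.
Year 2: 5,399 × $11 = $59,389. Book value $24,714.

$24,714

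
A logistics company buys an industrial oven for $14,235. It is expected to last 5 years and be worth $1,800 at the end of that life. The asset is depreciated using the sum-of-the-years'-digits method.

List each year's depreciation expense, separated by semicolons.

Depreciable base = $14,235 − $1,800 = $12,435.
Sum of the years' digits = 5+4+3+2+1 = 15.
Year 1: $12,435 × 5/15 = $4,145. Book value $10,090.
Year 2: $12,435 × 4/15 = $3,316. Book value $6,774.
Year 3: $12,435 × 3/15 = $2,487. Book value $4,287.
Year 4: $12,435 × 2/15 = $1,658. Book value $2,629.
Year 5: $12,435 × 1/15 = $829. Book value $1,800.

$4,145; $3,316; $2,487; $1,658; $829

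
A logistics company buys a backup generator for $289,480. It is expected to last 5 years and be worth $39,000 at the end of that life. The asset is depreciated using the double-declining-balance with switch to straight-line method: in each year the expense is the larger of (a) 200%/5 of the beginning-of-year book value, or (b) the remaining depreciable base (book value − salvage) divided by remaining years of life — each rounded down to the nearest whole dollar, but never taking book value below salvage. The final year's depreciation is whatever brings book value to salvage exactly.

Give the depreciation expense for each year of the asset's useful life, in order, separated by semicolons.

Depreciable base = $289,480 − $39,000 = $250,480.
Year 1: DB = ⌊$289,480 × 200%/5⌋ = $115,792; SL = ⌊$250,480/5⌋ = $50,096 → take DB $115,792. Book value $173,688.
Year 2: DB = ⌊$173,688 × 200%/5⌋ = $69,475; SL = ⌊$134,688/4⌋ = $33,672 → take DB $69,475. Book value $104,213.
Year 3: DB = ⌊$104,213 × 200%/5⌋ = $41,685; SL = ⌊$65,213/3⌋ = $21,737 → take DB $41,685. Book value $62,528.
Year 4: DB = ⌊$62,528 × 200%/5⌋ = $25,011; SL = ⌊$23,528/2⌋ = $11,764 → take DB $25,011, capped at $23,528. Book value $39,000.
Year 5 (final): $39,000 − $39,000 = $0. Book value $39,000.

$115,792; $69,475; $41,685; $23,528; $0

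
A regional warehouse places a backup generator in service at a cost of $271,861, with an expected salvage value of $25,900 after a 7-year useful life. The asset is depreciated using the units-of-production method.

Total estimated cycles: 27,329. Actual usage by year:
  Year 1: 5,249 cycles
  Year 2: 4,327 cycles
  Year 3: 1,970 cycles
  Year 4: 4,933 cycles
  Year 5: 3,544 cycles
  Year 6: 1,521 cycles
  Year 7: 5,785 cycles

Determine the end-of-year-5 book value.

$91,654

Depreciable base = $271,861 − $25,900 = $245,961.
Rate = $245,961 / 27,329 cycles = $9 per cycle.
Year 1: 5,249 × $9 = $47,241. Book value $224,620.
Year 2: 4,327 × $9 = $38,943. Book value $185,677.
Year 3: 1,970 × $9 = $17,730. Book value $167,947.
Year 4: 4,933 × $9 = $44,397. Book value $123,550.
Year 5: 3,544 × $9 = $31,896. Book value $91,654.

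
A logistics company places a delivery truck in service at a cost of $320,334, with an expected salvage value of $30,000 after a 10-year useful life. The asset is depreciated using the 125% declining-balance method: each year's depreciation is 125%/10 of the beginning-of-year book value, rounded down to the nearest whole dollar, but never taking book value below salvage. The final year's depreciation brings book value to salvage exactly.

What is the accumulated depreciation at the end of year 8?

$210,262

Depreciable base = $320,334 − $30,000 = $290,334.
Year 1: ⌊$320,334 × 125%/10⌋ = $40,041. Book value $280,293.
Year 2: ⌊$280,293 × 125%/10⌋ = $35,036. Book value $245,257.
Year 3: ⌊$245,257 × 125%/10⌋ = $30,657. Book value $214,600.
Year 4: ⌊$214,600 × 125%/10⌋ = $26,825. Book value $187,775.
Year 5: ⌊$187,775 × 125%/10⌋ = $23,471. Book value $164,304.
Year 6: ⌊$164,304 × 125%/10⌋ = $20,538. Book value $143,766.
Year 7: ⌊$143,766 × 125%/10⌋ = $17,970. Book value $125,796.
Year 8: ⌊$125,796 × 125%/10⌋ = $15,724. Book value $110,072.
Accumulated through year 8 = $320,334 − $110,072 = $210,262.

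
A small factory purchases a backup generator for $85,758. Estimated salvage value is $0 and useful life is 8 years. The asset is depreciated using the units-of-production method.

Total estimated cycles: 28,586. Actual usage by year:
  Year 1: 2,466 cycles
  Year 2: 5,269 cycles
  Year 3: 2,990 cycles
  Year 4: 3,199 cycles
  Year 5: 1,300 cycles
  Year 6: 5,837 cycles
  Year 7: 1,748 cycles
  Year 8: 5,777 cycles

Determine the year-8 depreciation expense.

$17,331

Depreciable base = $85,758 − $0 = $85,758.
Rate = $85,758 / 28,586 cycles = $3 per cycle.
Year 1: 2,466 × $3 = $7,398. Book value $78,360.
Year 2: 5,269 × $3 = $15,807. Book value $62,553.
Year 3: 2,990 × $3 = $8,970. Book value $53,583.
Year 4: 3,199 × $3 = $9,597. Book value $43,986.
Year 5: 1,300 × $3 = $3,900. Book value $40,086.
Year 6: 5,837 × $3 = $17,511. Book value $22,575.
Year 7: 1,748 × $3 = $5,244. Book value $17,331.
Year 8: 5,777 × $3 = $17,331. Book value $0.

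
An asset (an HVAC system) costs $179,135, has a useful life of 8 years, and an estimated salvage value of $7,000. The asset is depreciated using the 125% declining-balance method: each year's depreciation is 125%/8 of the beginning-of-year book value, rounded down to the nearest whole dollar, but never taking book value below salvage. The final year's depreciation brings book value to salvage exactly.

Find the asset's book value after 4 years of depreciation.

Depreciable base = $179,135 − $7,000 = $172,135.
Year 1: ⌊$179,135 × 125%/8⌋ = $27,989. Book value $151,146.
Year 2: ⌊$151,146 × 125%/8⌋ = $23,616. Book value $127,530.
Year 3: ⌊$127,530 × 125%/8⌋ = $19,926. Book value $107,604.
Year 4: ⌊$107,604 × 125%/8⌋ = $16,813. Book value $90,791.

$90,791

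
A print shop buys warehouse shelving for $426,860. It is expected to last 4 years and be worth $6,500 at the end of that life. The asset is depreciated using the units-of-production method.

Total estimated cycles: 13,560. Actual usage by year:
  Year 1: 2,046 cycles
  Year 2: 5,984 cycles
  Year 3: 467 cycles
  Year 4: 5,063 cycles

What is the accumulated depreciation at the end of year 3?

Depreciable base = $426,860 − $6,500 = $420,360.
Rate = $420,360 / 13,560 cycles = $31 per cycle.
Year 1: 2,046 × $31 = $63,426. Book value $363,434.
Year 2: 5,984 × $31 = $185,504. Book value $177,930.
Year 3: 467 × $31 = $14,477. Book value $163,453.
Accumulated through year 3 = $426,860 − $163,453 = $263,407.

$263,407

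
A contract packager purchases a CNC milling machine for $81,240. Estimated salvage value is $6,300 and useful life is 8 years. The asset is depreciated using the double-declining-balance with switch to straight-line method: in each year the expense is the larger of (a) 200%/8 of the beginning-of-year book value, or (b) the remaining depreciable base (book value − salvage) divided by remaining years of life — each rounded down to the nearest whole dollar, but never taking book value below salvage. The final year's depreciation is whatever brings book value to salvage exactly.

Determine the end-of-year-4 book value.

Depreciable base = $81,240 − $6,300 = $74,940.
Year 1: DB = ⌊$81,240 × 200%/8⌋ = $20,310; SL = ⌊$74,940/8⌋ = $9,367 → take DB $20,310. Book value $60,930.
Year 2: DB = ⌊$60,930 × 200%/8⌋ = $15,232; SL = ⌊$54,630/7⌋ = $7,804 → take DB $15,232. Book value $45,698.
Year 3: DB = ⌊$45,698 × 200%/8⌋ = $11,424; SL = ⌊$39,398/6⌋ = $6,566 → take DB $11,424. Book value $34,274.
Year 4: DB = ⌊$34,274 × 200%/8⌋ = $8,568; SL = ⌊$27,974/5⌋ = $5,594 → take DB $8,568. Book value $25,706.

$25,706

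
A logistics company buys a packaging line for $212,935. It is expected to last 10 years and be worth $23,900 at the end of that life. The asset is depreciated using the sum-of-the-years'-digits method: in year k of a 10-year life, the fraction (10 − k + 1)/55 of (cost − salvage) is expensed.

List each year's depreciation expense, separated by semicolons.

$34,370; $30,933; $27,496; $24,059; $20,622; $17,185; $13,748; $10,311; $6,874; $3,437

Depreciable base = $212,935 − $23,900 = $189,035.
Sum of the years' digits = 10+9+8+7+6+5+4+3+2+1 = 55.
Year 1: $189,035 × 10/55 = $34,370. Book value $178,565.
Year 2: $189,035 × 9/55 = $30,933. Book value $147,632.
Year 3: $189,035 × 8/55 = $27,496. Book value $120,136.
Year 4: $189,035 × 7/55 = $24,059. Book value $96,077.
Year 5: $189,035 × 6/55 = $20,622. Book value $75,455.
Year 6: $189,035 × 5/55 = $17,185. Book value $58,270.
Year 7: $189,035 × 4/55 = $13,748. Book value $44,522.
Year 8: $189,035 × 3/55 = $10,311. Book value $34,211.
Year 9: $189,035 × 2/55 = $6,874. Book value $27,337.
Year 10: $189,035 × 1/55 = $3,437. Book value $23,900.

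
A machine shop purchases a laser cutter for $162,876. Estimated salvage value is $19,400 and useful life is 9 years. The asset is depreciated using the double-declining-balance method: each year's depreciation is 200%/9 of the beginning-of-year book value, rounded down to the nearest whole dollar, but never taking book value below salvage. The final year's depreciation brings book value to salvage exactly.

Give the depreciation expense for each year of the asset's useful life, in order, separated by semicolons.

Depreciable base = $162,876 − $19,400 = $143,476.
Year 1: ⌊$162,876 × 200%/9⌋ = $36,194. Book value $126,682.
Year 2: ⌊$126,682 × 200%/9⌋ = $28,151. Book value $98,531.
Year 3: ⌊$98,531 × 200%/9⌋ = $21,895. Book value $76,636.
Year 4: ⌊$76,636 × 200%/9⌋ = $17,030. Book value $59,606.
Year 5: ⌊$59,606 × 200%/9⌋ = $13,245. Book value $46,361.
Year 6: ⌊$46,361 × 200%/9⌋ = $10,302. Book value $36,059.
Year 7: ⌊$36,059 × 200%/9⌋ = $8,013. Book value $28,046.
Year 8: ⌊$28,046 × 200%/9⌋ = $6,232. Book value $21,814.
Year 9 (final): $21,814 − $19,400 = $2,414. Book value $19,400.

$36,194; $28,151; $21,895; $17,030; $13,245; $10,302; $8,013; $6,232; $2,414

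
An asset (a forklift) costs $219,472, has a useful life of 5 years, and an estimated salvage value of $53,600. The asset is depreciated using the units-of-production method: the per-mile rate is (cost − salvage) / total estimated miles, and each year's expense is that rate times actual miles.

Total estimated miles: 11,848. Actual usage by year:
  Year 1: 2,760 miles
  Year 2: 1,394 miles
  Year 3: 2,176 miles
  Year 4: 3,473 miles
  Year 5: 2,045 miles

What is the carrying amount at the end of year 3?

$130,852

Depreciable base = $219,472 − $53,600 = $165,872.
Rate = $165,872 / 11,848 miles = $14 per mile.
Year 1: 2,760 × $14 = $38,640. Book value $180,832.
Year 2: 1,394 × $14 = $19,516. Book value $161,316.
Year 3: 2,176 × $14 = $30,464. Book value $130,852.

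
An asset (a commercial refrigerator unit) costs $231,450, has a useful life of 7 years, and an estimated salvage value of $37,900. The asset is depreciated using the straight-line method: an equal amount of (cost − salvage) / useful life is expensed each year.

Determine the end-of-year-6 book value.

Depreciable base = $231,450 − $37,900 = $193,550.
Annual expense = $193,550 / 7 = $27,650.
End of year 1: book value $203,800.
End of year 2: book value $176,150.
End of year 3: book value $148,500.
End of year 4: book value $120,850.
End of year 5: book value $93,200.
End of year 6: book value $65,550.

$65,550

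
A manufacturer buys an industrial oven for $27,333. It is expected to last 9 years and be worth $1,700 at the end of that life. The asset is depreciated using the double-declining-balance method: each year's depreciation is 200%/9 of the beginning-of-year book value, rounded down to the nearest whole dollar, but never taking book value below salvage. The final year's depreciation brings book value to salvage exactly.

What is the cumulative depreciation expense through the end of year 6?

$21,281

Depreciable base = $27,333 − $1,700 = $25,633.
Year 1: ⌊$27,333 × 200%/9⌋ = $6,074. Book value $21,259.
Year 2: ⌊$21,259 × 200%/9⌋ = $4,724. Book value $16,535.
Year 3: ⌊$16,535 × 200%/9⌋ = $3,674. Book value $12,861.
Year 4: ⌊$12,861 × 200%/9⌋ = $2,858. Book value $10,003.
Year 5: ⌊$10,003 × 200%/9⌋ = $2,222. Book value $7,781.
Year 6: ⌊$7,781 × 200%/9⌋ = $1,729. Book value $6,052.
Accumulated through year 6 = $27,333 − $6,052 = $21,281.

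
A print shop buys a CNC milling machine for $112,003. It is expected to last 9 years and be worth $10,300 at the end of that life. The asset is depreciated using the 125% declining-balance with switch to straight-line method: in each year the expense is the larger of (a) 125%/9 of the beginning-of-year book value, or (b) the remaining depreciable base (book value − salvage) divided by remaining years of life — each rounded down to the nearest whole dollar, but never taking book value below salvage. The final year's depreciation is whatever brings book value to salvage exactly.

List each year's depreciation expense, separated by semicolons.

$15,555; $13,395; $11,535; $10,203; $10,203; $10,203; $10,203; $10,203; $10,203

Depreciable base = $112,003 − $10,300 = $101,703.
Year 1: DB = ⌊$112,003 × 125%/9⌋ = $15,555; SL = ⌊$101,703/9⌋ = $11,300 → take DB $15,555. Book value $96,448.
Year 2: DB = ⌊$96,448 × 125%/9⌋ = $13,395; SL = ⌊$86,148/8⌋ = $10,768 → take DB $13,395. Book value $83,053.
Year 3: DB = ⌊$83,053 × 125%/9⌋ = $11,535; SL = ⌊$72,753/7⌋ = $10,393 → take DB $11,535. Book value $71,518.
Year 4: DB = ⌊$71,518 × 125%/9⌋ = $9,933; SL = ⌊$61,218/6⌋ = $10,203 → take SL $10,203. Book value $61,315.
Year 5: DB = ⌊$61,315 × 125%/9⌋ = $8,515; SL = ⌊$51,015/5⌋ = $10,203 → take SL $10,203. Book value $51,112.
Year 6: DB = ⌊$51,112 × 125%/9⌋ = $7,098; SL = ⌊$40,812/4⌋ = $10,203 → take SL $10,203. Book value $40,909.
Year 7: DB = ⌊$40,909 × 125%/9⌋ = $5,681; SL = ⌊$30,609/3⌋ = $10,203 → take SL $10,203. Book value $30,706.
Year 8: DB = ⌊$30,706 × 125%/9⌋ = $4,264; SL = ⌊$20,406/2⌋ = $10,203 → take SL $10,203. Book value $20,503.
Year 9 (final): $20,503 − $10,300 = $10,203. Book value $10,300.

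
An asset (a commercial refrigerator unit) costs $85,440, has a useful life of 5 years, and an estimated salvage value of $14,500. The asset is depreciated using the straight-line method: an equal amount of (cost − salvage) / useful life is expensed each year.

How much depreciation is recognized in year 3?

Depreciable base = $85,440 − $14,500 = $70,940.
Annual expense = $70,940 / 5 = $14,188.

$14,188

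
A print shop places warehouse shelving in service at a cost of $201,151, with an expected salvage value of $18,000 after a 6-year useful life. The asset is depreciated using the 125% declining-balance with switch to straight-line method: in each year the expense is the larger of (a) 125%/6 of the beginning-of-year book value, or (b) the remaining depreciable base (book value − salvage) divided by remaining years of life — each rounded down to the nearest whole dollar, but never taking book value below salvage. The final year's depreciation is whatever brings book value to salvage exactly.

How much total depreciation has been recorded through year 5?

$156,133

Depreciable base = $201,151 − $18,000 = $183,151.
Year 1: DB = ⌊$201,151 × 125%/6⌋ = $41,906; SL = ⌊$183,151/6⌋ = $30,525 → take DB $41,906. Book value $159,245.
Year 2: DB = ⌊$159,245 × 125%/6⌋ = $33,176; SL = ⌊$141,245/5⌋ = $28,249 → take DB $33,176. Book value $126,069.
Year 3: DB = ⌊$126,069 × 125%/6⌋ = $26,264; SL = ⌊$108,069/4⌋ = $27,017 → take SL $27,017. Book value $99,052.
Year 4: DB = ⌊$99,052 × 125%/6⌋ = $20,635; SL = ⌊$81,052/3⌋ = $27,017 → take SL $27,017. Book value $72,035.
Year 5: DB = ⌊$72,035 × 125%/6⌋ = $15,007; SL = ⌊$54,035/2⌋ = $27,017 → take SL $27,017. Book value $45,018.
Accumulated through year 5 = $201,151 − $45,018 = $156,133.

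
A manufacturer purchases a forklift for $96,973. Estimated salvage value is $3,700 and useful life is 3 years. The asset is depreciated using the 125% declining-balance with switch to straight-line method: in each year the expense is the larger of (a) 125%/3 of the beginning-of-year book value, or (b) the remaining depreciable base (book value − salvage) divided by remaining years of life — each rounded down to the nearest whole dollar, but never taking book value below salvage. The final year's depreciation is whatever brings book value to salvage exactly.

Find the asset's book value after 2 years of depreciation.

Depreciable base = $96,973 − $3,700 = $93,273.
Year 1: DB = ⌊$96,973 × 125%/3⌋ = $40,405; SL = ⌊$93,273/3⌋ = $31,091 → take DB $40,405. Book value $56,568.
Year 2: DB = ⌊$56,568 × 125%/3⌋ = $23,570; SL = ⌊$52,868/2⌋ = $26,434 → take SL $26,434. Book value $30,134.

$30,134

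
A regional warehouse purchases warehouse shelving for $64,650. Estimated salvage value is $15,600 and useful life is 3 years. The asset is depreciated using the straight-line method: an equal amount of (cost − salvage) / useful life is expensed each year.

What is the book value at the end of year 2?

$31,950

Depreciable base = $64,650 − $15,600 = $49,050.
Annual expense = $49,050 / 3 = $16,350.
End of year 1: book value $48,300.
End of year 2: book value $31,950.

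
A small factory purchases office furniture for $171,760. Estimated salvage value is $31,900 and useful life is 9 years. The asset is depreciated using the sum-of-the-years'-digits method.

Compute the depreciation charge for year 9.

$3,108

Depreciable base = $171,760 − $31,900 = $139,860.
Sum of the years' digits = 9+8+7+6+5+4+3+2+1 = 45.
Year 1: $139,860 × 9/45 = $27,972. Book value $143,788.
Year 2: $139,860 × 8/45 = $24,864. Book value $118,924.
Year 3: $139,860 × 7/45 = $21,756. Book value $97,168.
Year 4: $139,860 × 6/45 = $18,648. Book value $78,520.
Year 5: $139,860 × 5/45 = $15,540. Book value $62,980.
Year 6: $139,860 × 4/45 = $12,432. Book value $50,548.
Year 7: $139,860 × 3/45 = $9,324. Book value $41,224.
Year 8: $139,860 × 2/45 = $6,216. Book value $35,008.
Year 9: $139,860 × 1/45 = $3,108. Book value $31,900.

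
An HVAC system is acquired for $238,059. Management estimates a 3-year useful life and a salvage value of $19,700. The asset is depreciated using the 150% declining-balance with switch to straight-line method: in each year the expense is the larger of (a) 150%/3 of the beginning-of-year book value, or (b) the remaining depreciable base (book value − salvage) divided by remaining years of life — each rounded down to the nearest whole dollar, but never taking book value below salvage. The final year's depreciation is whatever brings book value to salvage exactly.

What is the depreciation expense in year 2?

Depreciable base = $238,059 − $19,700 = $218,359.
Year 1: DB = ⌊$238,059 × 150%/3⌋ = $119,029; SL = ⌊$218,359/3⌋ = $72,786 → take DB $119,029. Book value $119,030.
Year 2: DB = ⌊$119,030 × 150%/3⌋ = $59,515; SL = ⌊$99,330/2⌋ = $49,665 → take DB $59,515. Book value $59,515.

$59,515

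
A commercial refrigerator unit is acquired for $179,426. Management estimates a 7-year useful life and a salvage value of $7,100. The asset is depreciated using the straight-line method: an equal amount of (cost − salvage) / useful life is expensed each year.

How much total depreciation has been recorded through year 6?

$147,708

Depreciable base = $179,426 − $7,100 = $172,326.
Annual expense = $172,326 / 7 = $24,618.
End of year 1: book value $154,808.
End of year 2: book value $130,190.
End of year 3: book value $105,572.
End of year 4: book value $80,954.
End of year 5: book value $56,336.
End of year 6: book value $31,718.
Accumulated through year 6 = $179,426 − $31,718 = $147,708.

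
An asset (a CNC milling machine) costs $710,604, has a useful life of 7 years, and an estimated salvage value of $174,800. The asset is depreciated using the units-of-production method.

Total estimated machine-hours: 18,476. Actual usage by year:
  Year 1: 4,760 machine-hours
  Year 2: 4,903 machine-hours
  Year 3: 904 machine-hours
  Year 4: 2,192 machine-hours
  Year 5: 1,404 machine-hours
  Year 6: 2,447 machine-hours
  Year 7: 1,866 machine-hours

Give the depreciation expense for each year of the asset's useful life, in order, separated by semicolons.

Depreciable base = $710,604 − $174,800 = $535,804.
Rate = $535,804 / 18,476 machine-hours = $29 per machine-hour.
Year 1: 4,760 × $29 = $138,040. Book value $572,564.
Year 2: 4,903 × $29 = $142,187. Book value $430,377.
Year 3: 904 × $29 = $26,216. Book value $404,161.
Year 4: 2,192 × $29 = $63,568. Book value $340,593.
Year 5: 1,404 × $29 = $40,716. Book value $299,877.
Year 6: 2,447 × $29 = $70,963. Book value $228,914.
Year 7: 1,866 × $29 = $54,114. Book value $174,800.

$138,040; $142,187; $26,216; $63,568; $40,716; $70,963; $54,114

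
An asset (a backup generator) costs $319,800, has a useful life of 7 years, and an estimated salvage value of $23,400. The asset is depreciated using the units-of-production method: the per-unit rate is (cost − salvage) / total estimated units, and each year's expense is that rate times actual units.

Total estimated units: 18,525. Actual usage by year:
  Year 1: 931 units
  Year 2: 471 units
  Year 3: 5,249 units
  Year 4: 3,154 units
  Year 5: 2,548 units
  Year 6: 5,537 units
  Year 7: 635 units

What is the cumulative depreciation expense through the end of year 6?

$286,240

Depreciable base = $319,800 − $23,400 = $296,400.
Rate = $296,400 / 18,525 units = $16 per unit.
Year 1: 931 × $16 = $14,896. Book value $304,904.
Year 2: 471 × $16 = $7,536. Book value $297,368.
Year 3: 5,249 × $16 = $83,984. Book value $213,384.
Year 4: 3,154 × $16 = $50,464. Book value $162,920.
Year 5: 2,548 × $16 = $40,768. Book value $122,152.
Year 6: 5,537 × $16 = $88,592. Book value $33,560.
Accumulated through year 6 = $319,800 − $33,560 = $286,240.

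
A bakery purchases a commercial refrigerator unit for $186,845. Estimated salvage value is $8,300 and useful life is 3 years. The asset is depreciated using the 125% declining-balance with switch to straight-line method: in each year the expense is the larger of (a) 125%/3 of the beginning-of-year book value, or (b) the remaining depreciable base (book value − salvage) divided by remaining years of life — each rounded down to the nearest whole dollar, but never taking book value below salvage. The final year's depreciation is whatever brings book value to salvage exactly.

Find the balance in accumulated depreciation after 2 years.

Depreciable base = $186,845 − $8,300 = $178,545.
Year 1: DB = ⌊$186,845 × 125%/3⌋ = $77,852; SL = ⌊$178,545/3⌋ = $59,515 → take DB $77,852. Book value $108,993.
Year 2: DB = ⌊$108,993 × 125%/3⌋ = $45,413; SL = ⌊$100,693/2⌋ = $50,346 → take SL $50,346. Book value $58,647.
Accumulated through year 2 = $186,845 − $58,647 = $128,198.

$128,198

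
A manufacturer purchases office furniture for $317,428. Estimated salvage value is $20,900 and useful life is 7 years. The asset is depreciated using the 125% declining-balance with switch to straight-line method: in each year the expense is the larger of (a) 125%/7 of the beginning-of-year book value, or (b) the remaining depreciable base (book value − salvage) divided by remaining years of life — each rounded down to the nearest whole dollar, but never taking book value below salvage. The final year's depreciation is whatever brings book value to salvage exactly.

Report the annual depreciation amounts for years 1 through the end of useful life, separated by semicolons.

Depreciable base = $317,428 − $20,900 = $296,528.
Year 1: DB = ⌊$317,428 × 125%/7⌋ = $56,683; SL = ⌊$296,528/7⌋ = $42,361 → take DB $56,683. Book value $260,745.
Year 2: DB = ⌊$260,745 × 125%/7⌋ = $46,561; SL = ⌊$239,845/6⌋ = $39,974 → take DB $46,561. Book value $214,184.
Year 3: DB = ⌊$214,184 × 125%/7⌋ = $38,247; SL = ⌊$193,284/5⌋ = $38,656 → take SL $38,656. Book value $175,528.
Year 4: DB = ⌊$175,528 × 125%/7⌋ = $31,344; SL = ⌊$154,628/4⌋ = $38,657 → take SL $38,657. Book value $136,871.
Year 5: DB = ⌊$136,871 × 125%/7⌋ = $24,441; SL = ⌊$115,971/3⌋ = $38,657 → take SL $38,657. Book value $98,214.
Year 6: DB = ⌊$98,214 × 125%/7⌋ = $17,538; SL = ⌊$77,314/2⌋ = $38,657 → take SL $38,657. Book value $59,557.
Year 7 (final): $59,557 − $20,900 = $38,657. Book value $20,900.

$56,683; $46,561; $38,656; $38,657; $38,657; $38,657; $38,657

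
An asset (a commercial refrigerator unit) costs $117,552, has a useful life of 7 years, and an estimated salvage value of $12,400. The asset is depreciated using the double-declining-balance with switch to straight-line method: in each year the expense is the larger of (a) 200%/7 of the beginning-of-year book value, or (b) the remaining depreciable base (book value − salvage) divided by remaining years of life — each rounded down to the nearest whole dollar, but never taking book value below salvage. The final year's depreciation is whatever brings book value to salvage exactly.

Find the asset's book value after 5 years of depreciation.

Depreciable base = $117,552 − $12,400 = $105,152.
Year 1: DB = ⌊$117,552 × 200%/7⌋ = $33,586; SL = ⌊$105,152/7⌋ = $15,021 → take DB $33,586. Book value $83,966.
Year 2: DB = ⌊$83,966 × 200%/7⌋ = $23,990; SL = ⌊$71,566/6⌋ = $11,927 → take DB $23,990. Book value $59,976.
Year 3: DB = ⌊$59,976 × 200%/7⌋ = $17,136; SL = ⌊$47,576/5⌋ = $9,515 → take DB $17,136. Book value $42,840.
Year 4: DB = ⌊$42,840 × 200%/7⌋ = $12,240; SL = ⌊$30,440/4⌋ = $7,610 → take DB $12,240. Book value $30,600.
Year 5: DB = ⌊$30,600 × 200%/7⌋ = $8,742; SL = ⌊$18,200/3⌋ = $6,066 → take DB $8,742. Book value $21,858.

$21,858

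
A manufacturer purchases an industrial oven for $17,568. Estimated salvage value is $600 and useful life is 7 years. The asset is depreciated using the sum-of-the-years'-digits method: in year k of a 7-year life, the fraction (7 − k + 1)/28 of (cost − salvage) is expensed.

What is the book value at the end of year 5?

Depreciable base = $17,568 − $600 = $16,968.
Sum of the years' digits = 7+6+5+4+3+2+1 = 28.
Year 1: $16,968 × 7/28 = $4,242. Book value $13,326.
Year 2: $16,968 × 6/28 = $3,636. Book value $9,690.
Year 3: $16,968 × 5/28 = $3,030. Book value $6,660.
Year 4: $16,968 × 4/28 = $2,424. Book value $4,236.
Year 5: $16,968 × 3/28 = $1,818. Book value $2,418.

$2,418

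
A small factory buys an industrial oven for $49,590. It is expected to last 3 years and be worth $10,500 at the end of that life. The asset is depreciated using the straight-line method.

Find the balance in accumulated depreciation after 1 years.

$13,030

Depreciable base = $49,590 − $10,500 = $39,090.
Annual expense = $39,090 / 3 = $13,030.
End of year 1: book value $36,560.
Accumulated through year 1 = $49,590 − $36,560 = $13,030.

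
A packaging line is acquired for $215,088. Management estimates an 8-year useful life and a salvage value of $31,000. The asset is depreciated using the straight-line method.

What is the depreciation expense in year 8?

$23,011

Depreciable base = $215,088 − $31,000 = $184,088.
Annual expense = $184,088 / 8 = $23,011.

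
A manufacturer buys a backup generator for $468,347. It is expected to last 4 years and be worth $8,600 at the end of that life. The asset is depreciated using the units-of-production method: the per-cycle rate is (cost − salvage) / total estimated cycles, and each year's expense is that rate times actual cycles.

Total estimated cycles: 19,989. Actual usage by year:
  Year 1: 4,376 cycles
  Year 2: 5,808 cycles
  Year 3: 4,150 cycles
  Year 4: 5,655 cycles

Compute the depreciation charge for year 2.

$133,584

Depreciable base = $468,347 − $8,600 = $459,747.
Rate = $459,747 / 19,989 cycles = $23 per cycle.
Year 1: 4,376 × $23 = $100,648. Book value $367,699.
Year 2: 5,808 × $23 = $133,584. Book value $234,115.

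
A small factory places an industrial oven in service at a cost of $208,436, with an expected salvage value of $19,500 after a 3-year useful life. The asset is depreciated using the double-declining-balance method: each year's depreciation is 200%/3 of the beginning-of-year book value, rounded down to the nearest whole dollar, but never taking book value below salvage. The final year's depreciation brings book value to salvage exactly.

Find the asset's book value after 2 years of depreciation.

$23,160

Depreciable base = $208,436 − $19,500 = $188,936.
Year 1: ⌊$208,436 × 200%/3⌋ = $138,957. Book value $69,479.
Year 2: ⌊$69,479 × 200%/3⌋ = $46,319. Book value $23,160.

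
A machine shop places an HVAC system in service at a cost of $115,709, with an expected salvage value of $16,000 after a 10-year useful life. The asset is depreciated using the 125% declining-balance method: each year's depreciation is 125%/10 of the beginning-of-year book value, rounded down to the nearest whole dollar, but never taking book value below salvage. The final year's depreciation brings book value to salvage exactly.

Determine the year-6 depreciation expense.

Depreciable base = $115,709 − $16,000 = $99,709.
Year 1: ⌊$115,709 × 125%/10⌋ = $14,463. Book value $101,246.
Year 2: ⌊$101,246 × 125%/10⌋ = $12,655. Book value $88,591.
Year 3: ⌊$88,591 × 125%/10⌋ = $11,073. Book value $77,518.
Year 4: ⌊$77,518 × 125%/10⌋ = $9,689. Book value $67,829.
Year 5: ⌊$67,829 × 125%/10⌋ = $8,478. Book value $59,351.
Year 6: ⌊$59,351 × 125%/10⌋ = $7,418. Book value $51,933.

$7,418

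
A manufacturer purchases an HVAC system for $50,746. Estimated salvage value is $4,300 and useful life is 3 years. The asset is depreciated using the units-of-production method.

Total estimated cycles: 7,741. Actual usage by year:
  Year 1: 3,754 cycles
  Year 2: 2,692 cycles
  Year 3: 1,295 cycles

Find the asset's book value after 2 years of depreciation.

$12,070

Depreciable base = $50,746 − $4,300 = $46,446.
Rate = $46,446 / 7,741 cycles = $6 per cycle.
Year 1: 3,754 × $6 = $22,524. Book value $28,222.
Year 2: 2,692 × $6 = $16,152. Book value $12,070.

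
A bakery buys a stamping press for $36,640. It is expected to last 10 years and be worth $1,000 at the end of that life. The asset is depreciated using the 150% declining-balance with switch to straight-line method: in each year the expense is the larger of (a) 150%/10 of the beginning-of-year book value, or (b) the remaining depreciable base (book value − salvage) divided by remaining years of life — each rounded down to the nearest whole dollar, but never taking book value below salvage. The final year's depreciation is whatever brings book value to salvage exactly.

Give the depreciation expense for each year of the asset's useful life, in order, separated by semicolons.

Depreciable base = $36,640 − $1,000 = $35,640.
Year 1: DB = ⌊$36,640 × 150%/10⌋ = $5,496; SL = ⌊$35,640/10⌋ = $3,564 → take DB $5,496. Book value $31,144.
Year 2: DB = ⌊$31,144 × 150%/10⌋ = $4,671; SL = ⌊$30,144/9⌋ = $3,349 → take DB $4,671. Book value $26,473.
Year 3: DB = ⌊$26,473 × 150%/10⌋ = $3,970; SL = ⌊$25,473/8⌋ = $3,184 → take DB $3,970. Book value $22,503.
Year 4: DB = ⌊$22,503 × 150%/10⌋ = $3,375; SL = ⌊$21,503/7⌋ = $3,071 → take DB $3,375. Book value $19,128.
Year 5: DB = ⌊$19,128 × 150%/10⌋ = $2,869; SL = ⌊$18,128/6⌋ = $3,021 → take SL $3,021. Book value $16,107.
Year 6: DB = ⌊$16,107 × 150%/10⌋ = $2,416; SL = ⌊$15,107/5⌋ = $3,021 → take SL $3,021. Book value $13,086.
Year 7: DB = ⌊$13,086 × 150%/10⌋ = $1,962; SL = ⌊$12,086/4⌋ = $3,021 → take SL $3,021. Book value $10,065.
Year 8: DB = ⌊$10,065 × 150%/10⌋ = $1,509; SL = ⌊$9,065/3⌋ = $3,021 → take SL $3,021. Book value $7,044.
Year 9: DB = ⌊$7,044 × 150%/10⌋ = $1,056; SL = ⌊$6,044/2⌋ = $3,022 → take SL $3,022. Book value $4,022.
Year 10 (final): $4,022 − $1,000 = $3,022. Book value $1,000.

$5,496; $4,671; $3,970; $3,375; $3,021; $3,021; $3,021; $3,021; $3,022; $3,022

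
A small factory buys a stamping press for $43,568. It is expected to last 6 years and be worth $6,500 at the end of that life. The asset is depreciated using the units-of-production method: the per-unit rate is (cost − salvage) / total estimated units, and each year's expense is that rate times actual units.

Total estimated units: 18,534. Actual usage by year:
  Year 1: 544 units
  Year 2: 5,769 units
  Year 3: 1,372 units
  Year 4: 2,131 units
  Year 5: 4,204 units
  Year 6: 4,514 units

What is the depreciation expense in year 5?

Depreciable base = $43,568 − $6,500 = $37,068.
Rate = $37,068 / 18,534 units = $2 per unit.
Year 1: 544 × $2 = $1,088. Book value $42,480.
Year 2: 5,769 × $2 = $11,538. Book value $30,942.
Year 3: 1,372 × $2 = $2,744. Book value $28,198.
Year 4: 2,131 × $2 = $4,262. Book value $23,936.
Year 5: 4,204 × $2 = $8,408. Book value $15,528.

$8,408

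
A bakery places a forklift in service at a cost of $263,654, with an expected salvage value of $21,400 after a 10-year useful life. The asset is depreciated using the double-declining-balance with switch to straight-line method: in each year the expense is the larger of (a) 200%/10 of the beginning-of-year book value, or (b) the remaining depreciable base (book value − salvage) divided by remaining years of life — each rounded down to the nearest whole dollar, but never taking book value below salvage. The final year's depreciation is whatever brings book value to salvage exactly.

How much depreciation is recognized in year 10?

$11,298

Depreciable base = $263,654 − $21,400 = $242,254.
Year 1: DB = ⌊$263,654 × 200%/10⌋ = $52,730; SL = ⌊$242,254/10⌋ = $24,225 → take DB $52,730. Book value $210,924.
Year 2: DB = ⌊$210,924 × 200%/10⌋ = $42,184; SL = ⌊$189,524/9⌋ = $21,058 → take DB $42,184. Book value $168,740.
Year 3: DB = ⌊$168,740 × 200%/10⌋ = $33,748; SL = ⌊$147,340/8⌋ = $18,417 → take DB $33,748. Book value $134,992.
Year 4: DB = ⌊$134,992 × 200%/10⌋ = $26,998; SL = ⌊$113,592/7⌋ = $16,227 → take DB $26,998. Book value $107,994.
Year 5: DB = ⌊$107,994 × 200%/10⌋ = $21,598; SL = ⌊$86,594/6⌋ = $14,432 → take DB $21,598. Book value $86,396.
Year 6: DB = ⌊$86,396 × 200%/10⌋ = $17,279; SL = ⌊$64,996/5⌋ = $12,999 → take DB $17,279. Book value $69,117.
Year 7: DB = ⌊$69,117 × 200%/10⌋ = $13,823; SL = ⌊$47,717/4⌋ = $11,929 → take DB $13,823. Book value $55,294.
Year 8: DB = ⌊$55,294 × 200%/10⌋ = $11,058; SL = ⌊$33,894/3⌋ = $11,298 → take SL $11,298. Book value $43,996.
Year 9: DB = ⌊$43,996 × 200%/10⌋ = $8,799; SL = ⌊$22,596/2⌋ = $11,298 → take SL $11,298. Book value $32,698.
Year 10 (final): $32,698 − $21,400 = $11,298. Book value $21,400.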